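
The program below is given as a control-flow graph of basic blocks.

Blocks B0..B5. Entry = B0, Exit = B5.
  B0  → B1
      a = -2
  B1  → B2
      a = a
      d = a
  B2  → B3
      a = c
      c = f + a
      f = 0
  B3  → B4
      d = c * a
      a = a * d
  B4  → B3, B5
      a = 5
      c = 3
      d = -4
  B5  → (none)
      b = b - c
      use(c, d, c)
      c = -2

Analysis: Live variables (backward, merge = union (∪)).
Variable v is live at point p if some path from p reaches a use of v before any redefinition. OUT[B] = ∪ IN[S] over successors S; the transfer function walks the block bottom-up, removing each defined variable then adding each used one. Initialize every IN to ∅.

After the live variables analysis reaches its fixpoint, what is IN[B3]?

Per-block solution:
  B0: | IN={b, c, f} | OUT={a, b, c, f}
  B1: | IN={a, b, c, f} | OUT={b, c, f}
  B2: | IN={b, c, f} | OUT={a, b, c}
  B3: | IN={a, b, c} | OUT={b}
  B4: | IN={b} | OUT={a, b, c, d}
  B5: | IN={b, c, d} | OUT={}

Merge at B3: OUT[B3] = IN[B4] = {b}
Applying B3's transfer function to that OUT value gives IN[B3] (row B3 above).

Answer: {a, b, c}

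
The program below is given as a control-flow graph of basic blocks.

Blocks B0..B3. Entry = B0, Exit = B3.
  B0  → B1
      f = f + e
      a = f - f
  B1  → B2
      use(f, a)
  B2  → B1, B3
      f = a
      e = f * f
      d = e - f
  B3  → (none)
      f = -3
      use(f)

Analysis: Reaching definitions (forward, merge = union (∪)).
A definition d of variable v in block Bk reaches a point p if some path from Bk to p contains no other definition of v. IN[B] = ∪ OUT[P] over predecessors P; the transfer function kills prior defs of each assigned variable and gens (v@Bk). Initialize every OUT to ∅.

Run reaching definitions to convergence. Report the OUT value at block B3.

Per-block solution:
  B0:   IN={}   OUT={a@B0, f@B0}
  B1:   IN={a@B0, d@B2, e@B2, f@B0, f@B2}   OUT={a@B0, d@B2, e@B2, f@B0, f@B2}
  B2:   IN={a@B0, d@B2, e@B2, f@B0, f@B2}   OUT={a@B0, d@B2, e@B2, f@B2}
  B3:   IN={a@B0, d@B2, e@B2, f@B2}   OUT={a@B0, d@B2, e@B2, f@B3}

Merge at B3: IN[B3] = OUT[B2] = {a@B0, d@B2, e@B2, f@B2}
Applying B3's transfer function to that IN value gives OUT[B3] (row B3 above).

Answer: {a@B0, d@B2, e@B2, f@B3}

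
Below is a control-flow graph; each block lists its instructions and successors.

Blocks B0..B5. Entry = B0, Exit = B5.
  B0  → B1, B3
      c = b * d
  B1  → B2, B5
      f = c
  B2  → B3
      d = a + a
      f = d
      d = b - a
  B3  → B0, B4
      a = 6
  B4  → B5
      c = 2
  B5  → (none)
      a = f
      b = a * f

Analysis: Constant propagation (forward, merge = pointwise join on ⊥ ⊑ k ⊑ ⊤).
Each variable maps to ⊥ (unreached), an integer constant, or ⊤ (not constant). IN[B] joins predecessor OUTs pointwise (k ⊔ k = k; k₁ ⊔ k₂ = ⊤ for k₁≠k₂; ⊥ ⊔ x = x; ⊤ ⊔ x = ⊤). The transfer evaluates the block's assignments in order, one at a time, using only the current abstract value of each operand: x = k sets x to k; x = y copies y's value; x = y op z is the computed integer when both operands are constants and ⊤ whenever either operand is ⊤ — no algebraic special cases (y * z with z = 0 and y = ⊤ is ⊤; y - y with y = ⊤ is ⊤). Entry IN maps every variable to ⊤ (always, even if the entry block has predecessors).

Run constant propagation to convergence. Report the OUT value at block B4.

Per-block solution:
  B0:  IN=(all ⊤)  OUT=(all ⊤)
  B1:  IN=(all ⊤)  OUT=(all ⊤)
  B2:  IN=(all ⊤)  OUT=(all ⊤)
  B3:  IN=(all ⊤)  OUT={a:6; rest ⊤}
  B4:  IN={a:6; rest ⊤}  OUT={a:6, c:2; rest ⊤}
  B5:  IN=(all ⊤)  OUT=(all ⊤)

Merge at B4: IN[B4] = OUT[B3] = {a: 6, b: ⊤, c: ⊤, d: ⊤, e: ⊤, f: ⊤}
Applying B4's transfer function to that IN value gives OUT[B4] (row B4 above).

Answer: {a: 6, b: ⊤, c: 2, d: ⊤, e: ⊤, f: ⊤}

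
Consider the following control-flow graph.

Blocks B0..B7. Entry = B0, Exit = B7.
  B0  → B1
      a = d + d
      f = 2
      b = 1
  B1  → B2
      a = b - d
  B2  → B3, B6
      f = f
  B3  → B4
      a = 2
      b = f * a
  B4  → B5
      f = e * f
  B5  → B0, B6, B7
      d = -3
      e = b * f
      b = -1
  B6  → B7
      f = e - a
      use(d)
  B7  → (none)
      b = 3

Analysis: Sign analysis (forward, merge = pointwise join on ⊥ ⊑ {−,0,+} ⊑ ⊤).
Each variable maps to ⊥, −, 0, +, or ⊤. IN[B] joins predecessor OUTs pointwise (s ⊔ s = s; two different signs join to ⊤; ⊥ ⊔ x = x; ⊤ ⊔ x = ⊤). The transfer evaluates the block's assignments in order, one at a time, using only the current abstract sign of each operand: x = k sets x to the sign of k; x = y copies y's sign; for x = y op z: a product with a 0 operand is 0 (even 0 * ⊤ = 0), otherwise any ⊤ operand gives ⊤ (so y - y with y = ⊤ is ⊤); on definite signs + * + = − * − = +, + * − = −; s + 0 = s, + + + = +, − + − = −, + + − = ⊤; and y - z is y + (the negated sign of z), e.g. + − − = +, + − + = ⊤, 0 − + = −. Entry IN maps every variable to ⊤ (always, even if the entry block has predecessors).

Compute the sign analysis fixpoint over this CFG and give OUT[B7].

Answer: {a: ⊤, b: +, c: ⊤, d: ⊤, e: ⊤, f: ⊤}

Trace:
Fixpoint table:
  B0: | IN=(all ⊤) | OUT={b:+, f:+; rest ⊤}
  B1: | IN={b:+, f:+; rest ⊤} | OUT={b:+, f:+; rest ⊤}
  B2: | IN={b:+, f:+; rest ⊤} | OUT={b:+, f:+; rest ⊤}
  B3: | IN={b:+, f:+; rest ⊤} | OUT={a:+, b:+, f:+; rest ⊤}
  B4: | IN={a:+, b:+, f:+; rest ⊤} | OUT={a:+, b:+; rest ⊤}
  B5: | IN={a:+, b:+; rest ⊤} | OUT={a:+, b:-, d:-; rest ⊤}
  B6: | IN=(all ⊤) | OUT=(all ⊤)
  B7: | IN=(all ⊤) | OUT={b:+; rest ⊤}

Merge at B7: IN[B7] = OUT[B5] ⊔ OUT[B6] = {a: ⊤, b: ⊤, c: ⊤, d: ⊤, e: ⊤, f: ⊤}
Applying B7's transfer function to that IN value gives OUT[B7] (row B7 above).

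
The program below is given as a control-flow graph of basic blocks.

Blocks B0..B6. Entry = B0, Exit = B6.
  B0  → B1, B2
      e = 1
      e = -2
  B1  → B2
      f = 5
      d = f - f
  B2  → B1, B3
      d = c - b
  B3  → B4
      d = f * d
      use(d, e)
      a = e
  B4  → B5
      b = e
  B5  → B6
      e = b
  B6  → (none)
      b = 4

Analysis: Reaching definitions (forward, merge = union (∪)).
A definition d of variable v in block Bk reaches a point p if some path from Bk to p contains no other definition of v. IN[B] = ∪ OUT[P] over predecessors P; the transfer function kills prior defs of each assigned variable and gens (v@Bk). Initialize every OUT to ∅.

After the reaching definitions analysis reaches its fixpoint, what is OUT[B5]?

Answer: {a@B3, b@B4, d@B3, e@B5, f@B1}

Derivation:
Converged values:
  B0:  IN={}  OUT={e@B0}
  B1:  IN={d@B2, e@B0, f@B1}  OUT={d@B1, e@B0, f@B1}
  B2:  IN={d@B1, e@B0, f@B1}  OUT={d@B2, e@B0, f@B1}
  B3:  IN={d@B2, e@B0, f@B1}  OUT={a@B3, d@B3, e@B0, f@B1}
  B4:  IN={a@B3, d@B3, e@B0, f@B1}  OUT={a@B3, b@B4, d@B3, e@B0, f@B1}
  B5:  IN={a@B3, b@B4, d@B3, e@B0, f@B1}  OUT={a@B3, b@B4, d@B3, e@B5, f@B1}
  B6:  IN={a@B3, b@B4, d@B3, e@B5, f@B1}  OUT={a@B3, b@B6, d@B3, e@B5, f@B1}

Merge at B5: IN[B5] = OUT[B4] = {a@B3, b@B4, d@B3, e@B0, f@B1}
Applying B5's transfer function to that IN value gives OUT[B5] (row B5 above).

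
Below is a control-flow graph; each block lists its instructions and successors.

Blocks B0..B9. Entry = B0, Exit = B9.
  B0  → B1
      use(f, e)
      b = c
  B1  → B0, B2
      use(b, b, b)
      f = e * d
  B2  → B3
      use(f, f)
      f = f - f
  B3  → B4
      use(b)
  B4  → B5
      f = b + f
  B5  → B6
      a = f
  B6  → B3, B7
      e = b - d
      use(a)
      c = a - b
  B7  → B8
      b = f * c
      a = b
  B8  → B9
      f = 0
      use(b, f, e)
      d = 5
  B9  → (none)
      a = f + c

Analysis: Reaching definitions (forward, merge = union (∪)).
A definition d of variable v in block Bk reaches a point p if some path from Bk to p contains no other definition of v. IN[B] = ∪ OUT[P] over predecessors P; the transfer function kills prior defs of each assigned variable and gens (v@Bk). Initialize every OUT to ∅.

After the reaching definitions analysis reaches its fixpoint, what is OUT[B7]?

Answer: {a@B7, b@B7, c@B6, e@B6, f@B4}

Working:
Converged values:
  B0:   IN={b@B0, f@B1}   OUT={b@B0, f@B1}
  B1:   IN={b@B0, f@B1}   OUT={b@B0, f@B1}
  B2:   IN={b@B0, f@B1}   OUT={b@B0, f@B2}
  B3:   IN={a@B5, b@B0, c@B6, e@B6, f@B2, f@B4}   OUT={a@B5, b@B0, c@B6, e@B6, f@B2, f@B4}
  B4:   IN={a@B5, b@B0, c@B6, e@B6, f@B2, f@B4}   OUT={a@B5, b@B0, c@B6, e@B6, f@B4}
  B5:   IN={a@B5, b@B0, c@B6, e@B6, f@B4}   OUT={a@B5, b@B0, c@B6, e@B6, f@B4}
  B6:   IN={a@B5, b@B0, c@B6, e@B6, f@B4}   OUT={a@B5, b@B0, c@B6, e@B6, f@B4}
  B7:   IN={a@B5, b@B0, c@B6, e@B6, f@B4}   OUT={a@B7, b@B7, c@B6, e@B6, f@B4}
  B8:   IN={a@B7, b@B7, c@B6, e@B6, f@B4}   OUT={a@B7, b@B7, c@B6, d@B8, e@B6, f@B8}
  B9:   IN={a@B7, b@B7, c@B6, d@B8, e@B6, f@B8}   OUT={a@B9, b@B7, c@B6, d@B8, e@B6, f@B8}

Merge at B7: IN[B7] = OUT[B6] = {a@B5, b@B0, c@B6, e@B6, f@B4}
Applying B7's transfer function to that IN value gives OUT[B7] (row B7 above).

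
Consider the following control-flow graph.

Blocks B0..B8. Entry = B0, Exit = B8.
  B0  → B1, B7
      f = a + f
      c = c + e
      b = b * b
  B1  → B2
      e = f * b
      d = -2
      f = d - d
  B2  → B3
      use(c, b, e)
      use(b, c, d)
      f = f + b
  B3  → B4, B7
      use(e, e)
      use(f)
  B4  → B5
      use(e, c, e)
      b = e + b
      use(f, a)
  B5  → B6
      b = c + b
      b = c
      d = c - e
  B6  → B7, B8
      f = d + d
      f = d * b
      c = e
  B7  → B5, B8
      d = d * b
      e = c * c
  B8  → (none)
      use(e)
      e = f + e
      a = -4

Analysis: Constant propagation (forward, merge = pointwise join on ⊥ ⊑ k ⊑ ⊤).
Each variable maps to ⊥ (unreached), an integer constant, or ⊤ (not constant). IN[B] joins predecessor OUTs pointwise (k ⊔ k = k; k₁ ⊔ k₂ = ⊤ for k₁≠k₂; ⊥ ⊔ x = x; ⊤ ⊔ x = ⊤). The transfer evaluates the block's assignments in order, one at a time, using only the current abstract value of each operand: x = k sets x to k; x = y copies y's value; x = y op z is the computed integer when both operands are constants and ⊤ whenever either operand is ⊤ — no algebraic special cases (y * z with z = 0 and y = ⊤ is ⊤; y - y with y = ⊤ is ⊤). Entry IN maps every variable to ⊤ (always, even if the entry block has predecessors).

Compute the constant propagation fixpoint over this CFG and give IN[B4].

Answer: {a: ⊤, b: ⊤, c: ⊤, d: -2, e: ⊤, f: ⊤}

Working:
Fixpoint table:
  B0:   IN=(all ⊤)   OUT=(all ⊤)
  B1:   IN=(all ⊤)   OUT={d:-2, f:0; rest ⊤}
  B2:   IN={d:-2, f:0; rest ⊤}   OUT={d:-2; rest ⊤}
  B3:   IN={d:-2; rest ⊤}   OUT={d:-2; rest ⊤}
  B4:   IN={d:-2; rest ⊤}   OUT={d:-2; rest ⊤}
  B5:   IN=(all ⊤)   OUT=(all ⊤)
  B6:   IN=(all ⊤)   OUT=(all ⊤)
  B7:   IN=(all ⊤)   OUT=(all ⊤)
  B8:   IN=(all ⊤)   OUT={a:-4; rest ⊤}

Merge at B4: IN[B4] = OUT[B3] = {a: ⊤, b: ⊤, c: ⊤, d: -2, e: ⊤, f: ⊤}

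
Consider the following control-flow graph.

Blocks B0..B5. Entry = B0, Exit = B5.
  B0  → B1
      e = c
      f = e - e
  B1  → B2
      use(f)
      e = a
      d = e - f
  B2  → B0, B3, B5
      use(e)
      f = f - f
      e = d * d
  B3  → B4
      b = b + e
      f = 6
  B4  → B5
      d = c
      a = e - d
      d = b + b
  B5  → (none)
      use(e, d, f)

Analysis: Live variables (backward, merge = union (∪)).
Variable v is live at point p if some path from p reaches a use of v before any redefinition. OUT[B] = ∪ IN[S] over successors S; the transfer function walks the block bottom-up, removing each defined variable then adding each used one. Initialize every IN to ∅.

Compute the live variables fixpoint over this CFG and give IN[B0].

Answer: {a, b, c}

Derivation:
Fixpoint table:
  B0:   IN={a, b, c}   OUT={a, b, c, f}
  B1:   IN={a, b, c, f}   OUT={a, b, c, d, e, f}
  B2:   IN={a, b, c, d, e, f}   OUT={a, b, c, d, e, f}
  B3:   IN={b, c, e}   OUT={b, c, e, f}
  B4:   IN={b, c, e, f}   OUT={d, e, f}
  B5:   IN={d, e, f}   OUT={}

Merge at B0: OUT[B0] = IN[B1] = {a, b, c, f}
Applying B0's transfer function to that OUT value gives IN[B0] (row B0 above).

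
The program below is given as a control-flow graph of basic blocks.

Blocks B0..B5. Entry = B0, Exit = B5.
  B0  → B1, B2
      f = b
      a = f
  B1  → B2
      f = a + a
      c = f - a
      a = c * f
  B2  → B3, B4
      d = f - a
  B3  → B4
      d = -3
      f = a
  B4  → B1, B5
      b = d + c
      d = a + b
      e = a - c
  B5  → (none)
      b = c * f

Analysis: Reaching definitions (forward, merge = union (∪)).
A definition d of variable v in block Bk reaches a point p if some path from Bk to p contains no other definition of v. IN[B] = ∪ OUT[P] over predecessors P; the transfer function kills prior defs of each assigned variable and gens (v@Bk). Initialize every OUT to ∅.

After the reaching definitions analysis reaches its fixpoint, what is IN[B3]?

Answer: {a@B0, a@B1, b@B4, c@B1, d@B2, e@B4, f@B0, f@B1}

Working:
Fixpoint table:
  B0:   IN={}   OUT={a@B0, f@B0}
  B1:   IN={a@B0, a@B1, b@B4, c@B1, d@B4, e@B4, f@B0, f@B1, f@B3}   OUT={a@B1, b@B4, c@B1, d@B4, e@B4, f@B1}
  B2:   IN={a@B0, a@B1, b@B4, c@B1, d@B4, e@B4, f@B0, f@B1}   OUT={a@B0, a@B1, b@B4, c@B1, d@B2, e@B4, f@B0, f@B1}
  B3:   IN={a@B0, a@B1, b@B4, c@B1, d@B2, e@B4, f@B0, f@B1}   OUT={a@B0, a@B1, b@B4, c@B1, d@B3, e@B4, f@B3}
  B4:   IN={a@B0, a@B1, b@B4, c@B1, d@B2, d@B3, e@B4, f@B0, f@B1, f@B3}   OUT={a@B0, a@B1, b@B4, c@B1, d@B4, e@B4, f@B0, f@B1, f@B3}
  B5:   IN={a@B0, a@B1, b@B4, c@B1, d@B4, e@B4, f@B0, f@B1, f@B3}   OUT={a@B0, a@B1, b@B5, c@B1, d@B4, e@B4, f@B0, f@B1, f@B3}

Merge at B3: IN[B3] = OUT[B2] = {a@B0, a@B1, b@B4, c@B1, d@B2, e@B4, f@B0, f@B1}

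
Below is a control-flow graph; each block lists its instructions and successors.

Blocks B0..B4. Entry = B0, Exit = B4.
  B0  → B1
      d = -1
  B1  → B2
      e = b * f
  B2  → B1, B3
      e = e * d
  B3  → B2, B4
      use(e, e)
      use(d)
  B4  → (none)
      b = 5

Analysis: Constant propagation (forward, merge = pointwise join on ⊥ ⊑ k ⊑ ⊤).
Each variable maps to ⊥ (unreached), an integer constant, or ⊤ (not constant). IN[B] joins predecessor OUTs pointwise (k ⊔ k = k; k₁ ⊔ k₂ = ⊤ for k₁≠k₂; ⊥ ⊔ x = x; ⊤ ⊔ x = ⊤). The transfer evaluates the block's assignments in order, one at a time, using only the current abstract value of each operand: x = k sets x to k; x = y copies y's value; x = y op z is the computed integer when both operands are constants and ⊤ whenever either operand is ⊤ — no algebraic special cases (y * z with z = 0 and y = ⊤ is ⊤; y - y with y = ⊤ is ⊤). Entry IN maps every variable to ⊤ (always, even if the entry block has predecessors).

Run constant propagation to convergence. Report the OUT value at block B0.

Answer: {a: ⊤, b: ⊤, c: ⊤, d: -1, e: ⊤, f: ⊤}

Working:
Fixpoint table:
  B0:  IN=(all ⊤)  OUT={d:-1; rest ⊤}
  B1:  IN={d:-1; rest ⊤}  OUT={d:-1; rest ⊤}
  B2:  IN={d:-1; rest ⊤}  OUT={d:-1; rest ⊤}
  B3:  IN={d:-1; rest ⊤}  OUT={d:-1; rest ⊤}
  B4:  IN={d:-1; rest ⊤}  OUT={b:5, d:-1; rest ⊤}

B0 is the boundary node: IN[B0] = {a: ⊤, b: ⊤, c: ⊤, d: ⊤, e: ⊤, f: ⊤}
Applying B0's transfer function to that IN value gives OUT[B0] (row B0 above).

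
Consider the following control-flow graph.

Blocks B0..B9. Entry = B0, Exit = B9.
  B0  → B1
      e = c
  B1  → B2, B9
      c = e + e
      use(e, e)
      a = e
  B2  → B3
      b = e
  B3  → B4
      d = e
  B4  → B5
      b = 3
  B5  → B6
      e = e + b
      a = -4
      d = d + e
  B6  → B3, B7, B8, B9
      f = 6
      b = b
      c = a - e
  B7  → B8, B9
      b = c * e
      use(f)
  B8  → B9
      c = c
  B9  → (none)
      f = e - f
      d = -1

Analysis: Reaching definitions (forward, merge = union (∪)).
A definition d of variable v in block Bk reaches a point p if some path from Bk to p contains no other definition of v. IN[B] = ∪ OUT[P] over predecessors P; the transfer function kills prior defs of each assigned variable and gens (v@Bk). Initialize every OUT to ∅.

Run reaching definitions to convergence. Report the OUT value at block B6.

Converged values:
  B0:  IN={}  OUT={e@B0}
  B1:  IN={e@B0}  OUT={a@B1, c@B1, e@B0}
  B2:  IN={a@B1, c@B1, e@B0}  OUT={a@B1, b@B2, c@B1, e@B0}
  B3:  IN={a@B1, a@B5, b@B2, b@B6, c@B1, c@B6, d@B5, e@B0, e@B5, f@B6}  OUT={a@B1, a@B5, b@B2, b@B6, c@B1, c@B6, d@B3, e@B0, e@B5, f@B6}
  B4:  IN={a@B1, a@B5, b@B2, b@B6, c@B1, c@B6, d@B3, e@B0, e@B5, f@B6}  OUT={a@B1, a@B5, b@B4, c@B1, c@B6, d@B3, e@B0, e@B5, f@B6}
  B5:  IN={a@B1, a@B5, b@B4, c@B1, c@B6, d@B3, e@B0, e@B5, f@B6}  OUT={a@B5, b@B4, c@B1, c@B6, d@B5, e@B5, f@B6}
  B6:  IN={a@B5, b@B4, c@B1, c@B6, d@B5, e@B5, f@B6}  OUT={a@B5, b@B6, c@B6, d@B5, e@B5, f@B6}
  B7:  IN={a@B5, b@B6, c@B6, d@B5, e@B5, f@B6}  OUT={a@B5, b@B7, c@B6, d@B5, e@B5, f@B6}
  B8:  IN={a@B5, b@B6, b@B7, c@B6, d@B5, e@B5, f@B6}  OUT={a@B5, b@B6, b@B7, c@B8, d@B5, e@B5, f@B6}
  B9:  IN={a@B1, a@B5, b@B6, b@B7, c@B1, c@B6, c@B8, d@B5, e@B0, e@B5, f@B6}  OUT={a@B1, a@B5, b@B6, b@B7, c@B1, c@B6, c@B8, d@B9, e@B0, e@B5, f@B9}

Merge at B6: IN[B6] = OUT[B5] = {a@B5, b@B4, c@B1, c@B6, d@B5, e@B5, f@B6}
Applying B6's transfer function to that IN value gives OUT[B6] (row B6 above).

Answer: {a@B5, b@B6, c@B6, d@B5, e@B5, f@B6}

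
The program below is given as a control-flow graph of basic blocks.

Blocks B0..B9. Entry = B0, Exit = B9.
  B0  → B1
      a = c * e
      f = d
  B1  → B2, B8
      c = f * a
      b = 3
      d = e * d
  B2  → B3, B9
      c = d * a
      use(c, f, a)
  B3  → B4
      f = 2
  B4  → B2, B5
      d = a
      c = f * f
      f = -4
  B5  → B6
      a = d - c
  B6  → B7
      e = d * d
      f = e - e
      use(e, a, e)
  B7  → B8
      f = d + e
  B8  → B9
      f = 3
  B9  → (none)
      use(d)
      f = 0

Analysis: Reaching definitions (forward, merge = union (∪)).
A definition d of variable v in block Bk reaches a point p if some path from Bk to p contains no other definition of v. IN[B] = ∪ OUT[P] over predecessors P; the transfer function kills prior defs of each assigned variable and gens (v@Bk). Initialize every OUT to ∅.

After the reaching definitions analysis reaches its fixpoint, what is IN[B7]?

Fixpoint table:
  B0:  IN={}  OUT={a@B0, f@B0}
  B1:  IN={a@B0, f@B0}  OUT={a@B0, b@B1, c@B1, d@B1, f@B0}
  B2:  IN={a@B0, b@B1, c@B1, c@B4, d@B1, d@B4, f@B0, f@B4}  OUT={a@B0, b@B1, c@B2, d@B1, d@B4, f@B0, f@B4}
  B3:  IN={a@B0, b@B1, c@B2, d@B1, d@B4, f@B0, f@B4}  OUT={a@B0, b@B1, c@B2, d@B1, d@B4, f@B3}
  B4:  IN={a@B0, b@B1, c@B2, d@B1, d@B4, f@B3}  OUT={a@B0, b@B1, c@B4, d@B4, f@B4}
  B5:  IN={a@B0, b@B1, c@B4, d@B4, f@B4}  OUT={a@B5, b@B1, c@B4, d@B4, f@B4}
  B6:  IN={a@B5, b@B1, c@B4, d@B4, f@B4}  OUT={a@B5, b@B1, c@B4, d@B4, e@B6, f@B6}
  B7:  IN={a@B5, b@B1, c@B4, d@B4, e@B6, f@B6}  OUT={a@B5, b@B1, c@B4, d@B4, e@B6, f@B7}
  B8:  IN={a@B0, a@B5, b@B1, c@B1, c@B4, d@B1, d@B4, e@B6, f@B0, f@B7}  OUT={a@B0, a@B5, b@B1, c@B1, c@B4, d@B1, d@B4, e@B6, f@B8}
  B9:  IN={a@B0, a@B5, b@B1, c@B1, c@B2, c@B4, d@B1, d@B4, e@B6, f@B0, f@B4, f@B8}  OUT={a@B0, a@B5, b@B1, c@B1, c@B2, c@B4, d@B1, d@B4, e@B6, f@B9}

Merge at B7: IN[B7] = OUT[B6] = {a@B5, b@B1, c@B4, d@B4, e@B6, f@B6}

Answer: {a@B5, b@B1, c@B4, d@B4, e@B6, f@B6}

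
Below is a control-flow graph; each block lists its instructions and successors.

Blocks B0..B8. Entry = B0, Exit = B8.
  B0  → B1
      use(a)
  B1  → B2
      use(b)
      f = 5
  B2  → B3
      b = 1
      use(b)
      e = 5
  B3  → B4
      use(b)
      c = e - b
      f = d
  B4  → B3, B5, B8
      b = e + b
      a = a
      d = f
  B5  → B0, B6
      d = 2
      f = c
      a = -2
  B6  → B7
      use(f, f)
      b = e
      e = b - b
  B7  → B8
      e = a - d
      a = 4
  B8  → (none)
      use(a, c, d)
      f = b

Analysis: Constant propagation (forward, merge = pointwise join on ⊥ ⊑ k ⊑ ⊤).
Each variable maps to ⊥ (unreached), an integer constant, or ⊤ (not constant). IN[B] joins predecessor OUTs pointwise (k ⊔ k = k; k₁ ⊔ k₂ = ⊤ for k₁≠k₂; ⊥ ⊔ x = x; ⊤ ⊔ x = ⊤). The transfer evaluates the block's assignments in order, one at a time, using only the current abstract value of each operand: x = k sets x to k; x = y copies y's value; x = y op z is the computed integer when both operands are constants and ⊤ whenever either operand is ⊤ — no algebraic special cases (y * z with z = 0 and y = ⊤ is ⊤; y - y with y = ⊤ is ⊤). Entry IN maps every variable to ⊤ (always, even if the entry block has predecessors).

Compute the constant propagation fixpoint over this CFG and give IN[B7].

Answer: {a: -2, b: 5, c: ⊤, d: 2, e: 0, f: ⊤}

Derivation:
Per-block solution:
  B0: | IN=(all ⊤) | OUT=(all ⊤)
  B1: | IN=(all ⊤) | OUT={f:5; rest ⊤}
  B2: | IN={f:5; rest ⊤} | OUT={b:1, e:5, f:5; rest ⊤}
  B3: | IN={e:5; rest ⊤} | OUT={e:5; rest ⊤}
  B4: | IN={e:5; rest ⊤} | OUT={e:5; rest ⊤}
  B5: | IN={e:5; rest ⊤} | OUT={a:-2, d:2, e:5; rest ⊤}
  B6: | IN={a:-2, d:2, e:5; rest ⊤} | OUT={a:-2, b:5, d:2, e:0; rest ⊤}
  B7: | IN={a:-2, b:5, d:2, e:0; rest ⊤} | OUT={a:4, b:5, d:2, e:-4; rest ⊤}
  B8: | IN=(all ⊤) | OUT=(all ⊤)

Merge at B7: IN[B7] = OUT[B6] = {a: -2, b: 5, c: ⊤, d: 2, e: 0, f: ⊤}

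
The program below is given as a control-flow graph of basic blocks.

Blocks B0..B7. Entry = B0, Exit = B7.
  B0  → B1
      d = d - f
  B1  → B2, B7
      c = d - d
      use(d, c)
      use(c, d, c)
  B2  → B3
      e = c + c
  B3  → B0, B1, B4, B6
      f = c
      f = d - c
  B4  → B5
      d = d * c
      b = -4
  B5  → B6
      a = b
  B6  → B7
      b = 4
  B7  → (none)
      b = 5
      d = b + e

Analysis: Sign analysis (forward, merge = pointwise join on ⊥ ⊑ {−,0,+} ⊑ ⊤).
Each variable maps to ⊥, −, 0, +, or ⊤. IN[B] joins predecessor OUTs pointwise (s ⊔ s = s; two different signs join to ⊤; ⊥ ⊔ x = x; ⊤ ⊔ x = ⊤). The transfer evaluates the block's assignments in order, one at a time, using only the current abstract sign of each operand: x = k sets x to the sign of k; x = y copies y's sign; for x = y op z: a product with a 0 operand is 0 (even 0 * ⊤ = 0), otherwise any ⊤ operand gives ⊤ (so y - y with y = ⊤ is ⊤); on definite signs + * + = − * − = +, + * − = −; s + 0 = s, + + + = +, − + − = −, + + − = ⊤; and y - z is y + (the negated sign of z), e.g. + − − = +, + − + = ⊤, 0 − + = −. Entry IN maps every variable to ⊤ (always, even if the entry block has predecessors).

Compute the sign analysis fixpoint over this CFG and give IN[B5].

Answer: {a: ⊤, b: -, c: ⊤, d: ⊤, e: ⊤, f: ⊤}

Derivation:
Per-block solution:
  B0:   IN=(all ⊤)   OUT=(all ⊤)
  B1:   IN=(all ⊤)   OUT=(all ⊤)
  B2:   IN=(all ⊤)   OUT=(all ⊤)
  B3:   IN=(all ⊤)   OUT=(all ⊤)
  B4:   IN=(all ⊤)   OUT={b:-; rest ⊤}
  B5:   IN={b:-; rest ⊤}   OUT={a:-, b:-; rest ⊤}
  B6:   IN=(all ⊤)   OUT={b:+; rest ⊤}
  B7:   IN=(all ⊤)   OUT={b:+; rest ⊤}

Merge at B5: IN[B5] = OUT[B4] = {a: ⊤, b: -, c: ⊤, d: ⊤, e: ⊤, f: ⊤}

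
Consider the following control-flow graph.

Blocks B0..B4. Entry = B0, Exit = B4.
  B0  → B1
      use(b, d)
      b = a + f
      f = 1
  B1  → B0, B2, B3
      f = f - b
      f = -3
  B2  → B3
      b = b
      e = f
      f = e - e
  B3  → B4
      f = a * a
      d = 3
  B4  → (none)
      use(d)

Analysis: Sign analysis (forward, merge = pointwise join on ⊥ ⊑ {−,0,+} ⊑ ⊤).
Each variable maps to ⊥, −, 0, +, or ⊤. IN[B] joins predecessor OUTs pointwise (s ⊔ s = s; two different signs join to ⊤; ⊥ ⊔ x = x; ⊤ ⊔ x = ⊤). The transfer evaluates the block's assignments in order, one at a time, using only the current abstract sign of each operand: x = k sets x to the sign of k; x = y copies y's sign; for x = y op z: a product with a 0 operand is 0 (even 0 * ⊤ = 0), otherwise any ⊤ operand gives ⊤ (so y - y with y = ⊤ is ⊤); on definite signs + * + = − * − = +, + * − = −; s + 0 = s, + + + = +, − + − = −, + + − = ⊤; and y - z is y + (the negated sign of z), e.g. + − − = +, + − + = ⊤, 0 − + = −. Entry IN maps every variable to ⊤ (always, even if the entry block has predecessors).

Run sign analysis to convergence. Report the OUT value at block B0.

Answer: {a: ⊤, b: ⊤, c: ⊤, d: ⊤, e: ⊤, f: +}

Working:
Per-block solution:
  B0: | IN=(all ⊤) | OUT={f:+; rest ⊤}
  B1: | IN={f:+; rest ⊤} | OUT={f:-; rest ⊤}
  B2: | IN={f:-; rest ⊤} | OUT={e:-; rest ⊤}
  B3: | IN=(all ⊤) | OUT={d:+; rest ⊤}
  B4: | IN={d:+; rest ⊤} | OUT={d:+; rest ⊤}

Merge at B0 (entry node, so the boundary value (all ⊤) is joined with the incoming edge(s)): IN[B0] = (all ⊤) ⊔ OUT[B1] = {a: ⊤, b: ⊤, c: ⊤, d: ⊤, e: ⊤, f: ⊤}
Applying B0's transfer function to that IN value gives OUT[B0] (row B0 above).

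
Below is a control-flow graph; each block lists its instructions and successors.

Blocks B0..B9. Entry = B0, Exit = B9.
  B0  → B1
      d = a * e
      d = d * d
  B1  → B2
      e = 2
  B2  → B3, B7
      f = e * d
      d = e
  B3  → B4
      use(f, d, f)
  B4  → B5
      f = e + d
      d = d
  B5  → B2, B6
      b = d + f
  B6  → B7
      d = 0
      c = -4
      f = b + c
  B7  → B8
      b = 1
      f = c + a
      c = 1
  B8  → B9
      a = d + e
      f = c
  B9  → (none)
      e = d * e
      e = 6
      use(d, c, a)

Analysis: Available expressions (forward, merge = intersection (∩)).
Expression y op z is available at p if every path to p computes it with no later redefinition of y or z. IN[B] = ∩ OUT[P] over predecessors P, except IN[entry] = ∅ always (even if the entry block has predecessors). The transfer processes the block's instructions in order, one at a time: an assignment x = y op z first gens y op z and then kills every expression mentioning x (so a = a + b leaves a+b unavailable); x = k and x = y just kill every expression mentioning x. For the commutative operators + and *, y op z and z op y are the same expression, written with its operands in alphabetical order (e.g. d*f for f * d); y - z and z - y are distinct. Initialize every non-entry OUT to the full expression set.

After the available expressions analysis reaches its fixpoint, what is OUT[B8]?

Answer: {d+e}

Working:
Fixpoint table:
  B0:   IN={}   OUT={a*e}
  B1:   IN={a*e}   OUT={}
  B2:   IN={}   OUT={}
  B3:   IN={}   OUT={}
  B4:   IN={}   OUT={}
  B5:   IN={}   OUT={d+f}
  B6:   IN={d+f}   OUT={b+c}
  B7:   IN={}   OUT={}
  B8:   IN={}   OUT={d+e}
  B9:   IN={d+e}   OUT={}

Merge at B8: IN[B8] = OUT[B7] = {}
Applying B8's transfer function to that IN value gives OUT[B8] (row B8 above).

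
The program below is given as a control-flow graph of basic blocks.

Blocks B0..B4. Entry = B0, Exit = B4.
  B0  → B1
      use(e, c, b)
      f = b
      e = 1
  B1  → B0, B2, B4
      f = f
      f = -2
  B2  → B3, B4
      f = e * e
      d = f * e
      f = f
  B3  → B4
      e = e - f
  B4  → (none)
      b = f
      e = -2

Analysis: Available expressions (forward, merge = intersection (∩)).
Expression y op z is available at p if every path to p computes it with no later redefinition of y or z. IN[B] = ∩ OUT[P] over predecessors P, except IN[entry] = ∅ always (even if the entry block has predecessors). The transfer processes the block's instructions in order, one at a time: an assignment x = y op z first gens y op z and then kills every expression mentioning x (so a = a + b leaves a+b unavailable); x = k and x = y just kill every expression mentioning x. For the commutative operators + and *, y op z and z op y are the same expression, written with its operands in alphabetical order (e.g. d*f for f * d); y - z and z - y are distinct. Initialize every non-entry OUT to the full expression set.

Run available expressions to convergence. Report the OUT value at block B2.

Answer: {e*e}

Working:
Converged values:
  B0:  IN={}  OUT={}
  B1:  IN={}  OUT={}
  B2:  IN={}  OUT={e*e}
  B3:  IN={e*e}  OUT={}
  B4:  IN={}  OUT={}

Merge at B2: IN[B2] = OUT[B1] = {}
Applying B2's transfer function to that IN value gives OUT[B2] (row B2 above).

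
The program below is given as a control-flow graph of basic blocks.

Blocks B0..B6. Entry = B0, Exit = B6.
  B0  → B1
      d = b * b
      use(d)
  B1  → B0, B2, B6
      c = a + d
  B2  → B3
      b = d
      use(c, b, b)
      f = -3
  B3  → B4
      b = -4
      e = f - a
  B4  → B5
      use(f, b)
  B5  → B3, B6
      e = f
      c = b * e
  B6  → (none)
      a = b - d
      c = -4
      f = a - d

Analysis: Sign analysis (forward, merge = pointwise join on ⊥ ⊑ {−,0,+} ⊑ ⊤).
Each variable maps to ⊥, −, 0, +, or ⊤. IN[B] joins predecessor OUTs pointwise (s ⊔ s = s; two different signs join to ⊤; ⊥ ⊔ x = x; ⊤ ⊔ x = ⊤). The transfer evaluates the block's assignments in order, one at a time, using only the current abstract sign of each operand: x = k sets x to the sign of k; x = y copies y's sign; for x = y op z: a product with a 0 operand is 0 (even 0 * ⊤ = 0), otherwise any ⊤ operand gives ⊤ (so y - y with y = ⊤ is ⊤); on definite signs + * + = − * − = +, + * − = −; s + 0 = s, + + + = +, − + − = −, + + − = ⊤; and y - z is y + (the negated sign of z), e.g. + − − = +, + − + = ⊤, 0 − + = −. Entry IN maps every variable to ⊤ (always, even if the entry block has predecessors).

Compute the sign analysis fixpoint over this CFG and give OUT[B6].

Answer: {a: ⊤, b: ⊤, c: -, d: ⊤, e: ⊤, f: ⊤}

Working:
Converged values:
  B0:   IN=(all ⊤)   OUT=(all ⊤)
  B1:   IN=(all ⊤)   OUT=(all ⊤)
  B2:   IN=(all ⊤)   OUT={f:-; rest ⊤}
  B3:   IN={f:-; rest ⊤}   OUT={b:-, f:-; rest ⊤}
  B4:   IN={b:-, f:-; rest ⊤}   OUT={b:-, f:-; rest ⊤}
  B5:   IN={b:-, f:-; rest ⊤}   OUT={b:-, c:+, e:-, f:-; rest ⊤}
  B6:   IN=(all ⊤)   OUT={c:-; rest ⊤}

Merge at B6: IN[B6] = OUT[B1] ⊔ OUT[B5] = {a: ⊤, b: ⊤, c: ⊤, d: ⊤, e: ⊤, f: ⊤}
Applying B6's transfer function to that IN value gives OUT[B6] (row B6 above).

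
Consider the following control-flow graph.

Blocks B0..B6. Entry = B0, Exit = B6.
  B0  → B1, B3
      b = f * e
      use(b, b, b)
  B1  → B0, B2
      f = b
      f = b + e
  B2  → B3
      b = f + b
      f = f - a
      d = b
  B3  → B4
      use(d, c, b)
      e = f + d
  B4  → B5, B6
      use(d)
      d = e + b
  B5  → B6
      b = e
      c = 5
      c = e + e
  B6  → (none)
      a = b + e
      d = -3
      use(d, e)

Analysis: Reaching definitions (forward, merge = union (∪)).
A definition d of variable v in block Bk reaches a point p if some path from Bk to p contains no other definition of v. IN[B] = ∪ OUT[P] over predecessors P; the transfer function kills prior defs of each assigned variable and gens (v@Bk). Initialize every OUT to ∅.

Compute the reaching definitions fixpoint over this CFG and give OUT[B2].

Answer: {b@B2, d@B2, f@B2}

Working:
Converged values:
  B0:  IN={b@B0, f@B1}  OUT={b@B0, f@B1}
  B1:  IN={b@B0, f@B1}  OUT={b@B0, f@B1}
  B2:  IN={b@B0, f@B1}  OUT={b@B2, d@B2, f@B2}
  B3:  IN={b@B0, b@B2, d@B2, f@B1, f@B2}  OUT={b@B0, b@B2, d@B2, e@B3, f@B1, f@B2}
  B4:  IN={b@B0, b@B2, d@B2, e@B3, f@B1, f@B2}  OUT={b@B0, b@B2, d@B4, e@B3, f@B1, f@B2}
  B5:  IN={b@B0, b@B2, d@B4, e@B3, f@B1, f@B2}  OUT={b@B5, c@B5, d@B4, e@B3, f@B1, f@B2}
  B6:  IN={b@B0, b@B2, b@B5, c@B5, d@B4, e@B3, f@B1, f@B2}  OUT={a@B6, b@B0, b@B2, b@B5, c@B5, d@B6, e@B3, f@B1, f@B2}

Merge at B2: IN[B2] = OUT[B1] = {b@B0, f@B1}
Applying B2's transfer function to that IN value gives OUT[B2] (row B2 above).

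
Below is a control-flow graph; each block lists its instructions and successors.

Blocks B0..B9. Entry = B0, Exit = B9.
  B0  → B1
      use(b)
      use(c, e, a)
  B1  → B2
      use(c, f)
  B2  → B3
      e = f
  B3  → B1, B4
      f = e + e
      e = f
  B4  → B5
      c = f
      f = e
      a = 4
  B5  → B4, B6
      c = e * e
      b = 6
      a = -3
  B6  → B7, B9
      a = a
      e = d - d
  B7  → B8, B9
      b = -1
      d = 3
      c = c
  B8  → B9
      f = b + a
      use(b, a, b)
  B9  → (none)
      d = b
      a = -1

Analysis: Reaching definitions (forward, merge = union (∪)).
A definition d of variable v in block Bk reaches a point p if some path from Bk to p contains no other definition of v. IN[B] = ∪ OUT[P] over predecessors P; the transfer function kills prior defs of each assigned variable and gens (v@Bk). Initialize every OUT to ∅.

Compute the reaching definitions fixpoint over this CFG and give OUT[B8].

Fixpoint table:
  B0:   IN={}   OUT={}
  B1:   IN={e@B3, f@B3}   OUT={e@B3, f@B3}
  B2:   IN={e@B3, f@B3}   OUT={e@B2, f@B3}
  B3:   IN={e@B2, f@B3}   OUT={e@B3, f@B3}
  B4:   IN={a@B5, b@B5, c@B5, e@B3, f@B3, f@B4}   OUT={a@B4, b@B5, c@B4, e@B3, f@B4}
  B5:   IN={a@B4, b@B5, c@B4, e@B3, f@B4}   OUT={a@B5, b@B5, c@B5, e@B3, f@B4}
  B6:   IN={a@B5, b@B5, c@B5, e@B3, f@B4}   OUT={a@B6, b@B5, c@B5, e@B6, f@B4}
  B7:   IN={a@B6, b@B5, c@B5, e@B6, f@B4}   OUT={a@B6, b@B7, c@B7, d@B7, e@B6, f@B4}
  B8:   IN={a@B6, b@B7, c@B7, d@B7, e@B6, f@B4}   OUT={a@B6, b@B7, c@B7, d@B7, e@B6, f@B8}
  B9:   IN={a@B6, b@B5, b@B7, c@B5, c@B7, d@B7, e@B6, f@B4, f@B8}   OUT={a@B9, b@B5, b@B7, c@B5, c@B7, d@B9, e@B6, f@B4, f@B8}

Merge at B8: IN[B8] = OUT[B7] = {a@B6, b@B7, c@B7, d@B7, e@B6, f@B4}
Applying B8's transfer function to that IN value gives OUT[B8] (row B8 above).

Answer: {a@B6, b@B7, c@B7, d@B7, e@B6, f@B8}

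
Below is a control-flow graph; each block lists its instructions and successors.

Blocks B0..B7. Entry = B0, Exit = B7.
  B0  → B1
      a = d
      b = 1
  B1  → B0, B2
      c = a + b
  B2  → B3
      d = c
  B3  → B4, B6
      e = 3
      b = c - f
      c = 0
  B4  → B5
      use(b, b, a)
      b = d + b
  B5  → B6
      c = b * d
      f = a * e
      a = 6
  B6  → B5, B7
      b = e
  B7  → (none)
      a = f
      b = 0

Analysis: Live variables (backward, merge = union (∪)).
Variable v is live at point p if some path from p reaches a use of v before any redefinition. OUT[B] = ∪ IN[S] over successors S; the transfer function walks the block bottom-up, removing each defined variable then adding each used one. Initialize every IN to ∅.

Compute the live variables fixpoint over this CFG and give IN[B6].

Answer: {a, d, e, f}

Working:
Per-block solution:
  B0: | IN={d, f} | OUT={a, b, d, f}
  B1: | IN={a, b, d, f} | OUT={a, c, d, f}
  B2: | IN={a, c, f} | OUT={a, c, d, f}
  B3: | IN={a, c, d, f} | OUT={a, b, d, e, f}
  B4: | IN={a, b, d, e} | OUT={a, b, d, e}
  B5: | IN={a, b, d, e} | OUT={a, d, e, f}
  B6: | IN={a, d, e, f} | OUT={a, b, d, e, f}
  B7: | IN={f} | OUT={}

Merge at B6: OUT[B6] = IN[B5] ⊔ IN[B7] = {a, b, d, e, f}
Applying B6's transfer function to that OUT value gives IN[B6] (row B6 above).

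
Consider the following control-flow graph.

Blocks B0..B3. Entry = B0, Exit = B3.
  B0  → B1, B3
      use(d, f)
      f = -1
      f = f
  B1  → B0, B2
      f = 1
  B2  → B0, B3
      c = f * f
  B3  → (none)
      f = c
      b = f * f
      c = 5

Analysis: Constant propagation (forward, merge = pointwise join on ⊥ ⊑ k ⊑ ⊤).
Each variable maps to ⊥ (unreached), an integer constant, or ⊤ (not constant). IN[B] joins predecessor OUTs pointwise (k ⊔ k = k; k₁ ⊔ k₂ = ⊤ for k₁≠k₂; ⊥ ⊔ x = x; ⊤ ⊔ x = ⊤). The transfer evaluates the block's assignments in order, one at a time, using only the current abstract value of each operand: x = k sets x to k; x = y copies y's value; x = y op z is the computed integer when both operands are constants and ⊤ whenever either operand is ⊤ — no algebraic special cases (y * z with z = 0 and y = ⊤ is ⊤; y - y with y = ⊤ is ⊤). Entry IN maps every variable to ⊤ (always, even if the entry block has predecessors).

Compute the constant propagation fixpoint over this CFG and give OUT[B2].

Answer: {a: ⊤, b: ⊤, c: 1, d: ⊤, e: ⊤, f: 1}

Working:
Converged values:
  B0: | IN=(all ⊤) | OUT={f:-1; rest ⊤}
  B1: | IN={f:-1; rest ⊤} | OUT={f:1; rest ⊤}
  B2: | IN={f:1; rest ⊤} | OUT={c:1, f:1; rest ⊤}
  B3: | IN=(all ⊤) | OUT={c:5; rest ⊤}

Merge at B2: IN[B2] = OUT[B1] = {a: ⊤, b: ⊤, c: ⊤, d: ⊤, e: ⊤, f: 1}
Applying B2's transfer function to that IN value gives OUT[B2] (row B2 above).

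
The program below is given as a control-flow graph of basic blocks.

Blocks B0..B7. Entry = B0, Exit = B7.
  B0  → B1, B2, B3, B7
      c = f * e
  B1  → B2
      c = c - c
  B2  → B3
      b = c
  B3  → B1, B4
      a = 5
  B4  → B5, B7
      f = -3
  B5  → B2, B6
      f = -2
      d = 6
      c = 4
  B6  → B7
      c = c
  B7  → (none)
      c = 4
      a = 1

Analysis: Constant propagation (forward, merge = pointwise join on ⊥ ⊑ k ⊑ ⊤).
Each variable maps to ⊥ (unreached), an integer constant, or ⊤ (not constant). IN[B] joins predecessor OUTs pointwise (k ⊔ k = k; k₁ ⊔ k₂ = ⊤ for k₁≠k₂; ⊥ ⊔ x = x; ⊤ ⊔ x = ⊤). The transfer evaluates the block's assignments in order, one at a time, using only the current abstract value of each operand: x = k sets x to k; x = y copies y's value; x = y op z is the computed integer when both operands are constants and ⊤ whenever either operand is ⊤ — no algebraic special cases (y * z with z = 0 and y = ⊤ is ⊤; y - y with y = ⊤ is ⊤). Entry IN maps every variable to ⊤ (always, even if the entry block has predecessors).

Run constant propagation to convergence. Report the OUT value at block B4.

Answer: {a: 5, b: ⊤, c: ⊤, d: ⊤, e: ⊤, f: -3}

Working:
Fixpoint table:
  B0: | IN=(all ⊤) | OUT=(all ⊤)
  B1: | IN=(all ⊤) | OUT=(all ⊤)
  B2: | IN=(all ⊤) | OUT=(all ⊤)
  B3: | IN=(all ⊤) | OUT={a:5; rest ⊤}
  B4: | IN={a:5; rest ⊤} | OUT={a:5, f:-3; rest ⊤}
  B5: | IN={a:5, f:-3; rest ⊤} | OUT={a:5, c:4, d:6, f:-2; rest ⊤}
  B6: | IN={a:5, c:4, d:6, f:-2; rest ⊤} | OUT={a:5, c:4, d:6, f:-2; rest ⊤}
  B7: | IN=(all ⊤) | OUT={a:1, c:4; rest ⊤}

Merge at B4: IN[B4] = OUT[B3] = {a: 5, b: ⊤, c: ⊤, d: ⊤, e: ⊤, f: ⊤}
Applying B4's transfer function to that IN value gives OUT[B4] (row B4 above).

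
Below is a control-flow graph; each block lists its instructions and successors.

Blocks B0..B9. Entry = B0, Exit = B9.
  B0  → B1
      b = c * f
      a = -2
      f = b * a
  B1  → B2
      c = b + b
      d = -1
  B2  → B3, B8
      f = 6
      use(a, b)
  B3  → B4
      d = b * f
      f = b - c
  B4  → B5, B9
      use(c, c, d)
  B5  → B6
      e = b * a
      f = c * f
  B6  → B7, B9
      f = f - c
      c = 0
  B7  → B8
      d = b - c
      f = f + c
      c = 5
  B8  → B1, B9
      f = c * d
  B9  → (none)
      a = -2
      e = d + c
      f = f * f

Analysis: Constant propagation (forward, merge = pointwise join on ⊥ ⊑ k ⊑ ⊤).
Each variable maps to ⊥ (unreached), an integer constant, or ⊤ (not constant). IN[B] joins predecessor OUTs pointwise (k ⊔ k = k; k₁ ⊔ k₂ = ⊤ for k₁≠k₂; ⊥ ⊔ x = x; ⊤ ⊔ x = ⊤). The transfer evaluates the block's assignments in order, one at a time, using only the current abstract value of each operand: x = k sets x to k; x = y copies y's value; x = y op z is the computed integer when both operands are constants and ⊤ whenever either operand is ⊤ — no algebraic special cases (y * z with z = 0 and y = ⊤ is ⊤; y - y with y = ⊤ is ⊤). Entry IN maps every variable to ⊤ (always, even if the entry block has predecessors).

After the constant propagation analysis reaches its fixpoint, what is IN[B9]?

Answer: {a: -2, b: ⊤, c: ⊤, d: ⊤, e: ⊤, f: ⊤}

Working:
Per-block solution:
  B0:  IN=(all ⊤)  OUT={a:-2; rest ⊤}
  B1:  IN={a:-2; rest ⊤}  OUT={a:-2, d:-1; rest ⊤}
  B2:  IN={a:-2, d:-1; rest ⊤}  OUT={a:-2, d:-1, f:6; rest ⊤}
  B3:  IN={a:-2, d:-1, f:6; rest ⊤}  OUT={a:-2; rest ⊤}
  B4:  IN={a:-2; rest ⊤}  OUT={a:-2; rest ⊤}
  B5:  IN={a:-2; rest ⊤}  OUT={a:-2; rest ⊤}
  B6:  IN={a:-2; rest ⊤}  OUT={a:-2, c:0; rest ⊤}
  B7:  IN={a:-2, c:0; rest ⊤}  OUT={a:-2, c:5; rest ⊤}
  B8:  IN={a:-2; rest ⊤}  OUT={a:-2; rest ⊤}
  B9:  IN={a:-2; rest ⊤}  OUT={a:-2; rest ⊤}

Merge at B9: IN[B9] = OUT[B4] ⊔ OUT[B6] ⊔ OUT[B8] = {a: -2, b: ⊤, c: ⊤, d: ⊤, e: ⊤, f: ⊤}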